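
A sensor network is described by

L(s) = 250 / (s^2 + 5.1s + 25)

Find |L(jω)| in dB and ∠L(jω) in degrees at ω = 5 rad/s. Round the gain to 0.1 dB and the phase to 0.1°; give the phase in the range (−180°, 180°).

19.8 dB, -90.0°

At s = jω = j5:
quadratic: (j5)² + 5.1·j5 + 25 = 0 + j25.5 → |·| ≈ 25.5, ∠ ≈ 90.00°
|L| = 250 / 25.5 ≈ 9.8039
Gain = 20 log₁₀(9.8039) ≈ 19.83 dB
∠L = 0.00° − 90.00° = -90.00°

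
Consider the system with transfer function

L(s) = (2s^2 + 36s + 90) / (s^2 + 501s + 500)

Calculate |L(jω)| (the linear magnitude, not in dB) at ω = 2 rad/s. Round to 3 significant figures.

Substitute s = j2:
Numerator: 2(j2)^2 + 36(j2) + 90 = 82 + j72
Denominator: (j2)^2 + 501(j2) + 500 = 496 + j1002
|N| = √(82² + 72²) ≈ 109.12, ∠N ≈ 41.28°
|D| = √(496² + 1002²) ≈ 1118, ∠D ≈ 63.66°
|L| = 109.12 / 1118 ≈ 0.097603

0.0976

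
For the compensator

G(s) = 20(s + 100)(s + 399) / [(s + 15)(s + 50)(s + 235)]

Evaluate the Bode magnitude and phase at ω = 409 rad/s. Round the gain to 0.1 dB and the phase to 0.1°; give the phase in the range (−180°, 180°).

At s = jω = j409:
zero (s+100): 100 + j409 → |·| = √(100²+409²) = √177281 ≈ 421.05, ∠ = arctan(409/100) ≈ 76.26°
zero (s+399): 399 + j409 → |·| = √(399²+409²) = √326482 ≈ 571.39, ∠ = arctan(409/399) ≈ 45.71°
pole (s+15): 15 + j409 → |·| = √(15²+409²) = √167506 ≈ 409.27, ∠ = arctan(409/15) ≈ 87.90°
pole (s+50): 50 + j409 → |·| = √(50²+409²) = √169781 ≈ 412.04, ∠ = arctan(409/50) ≈ 83.03°
pole (s+235): 235 + j409 → |·| = √(235²+409²) = √222506 ≈ 471.71, ∠ = arctan(409/235) ≈ 60.12°
|G| = 20 · 2.4058e+05 / 7.9547e+07 ≈ 0.060488
Gain = 20 log₁₀(0.060488) ≈ -24.37 dB
∠G = 121.97° − 231.05° = -109.08°

-24.4 dB, -109.1°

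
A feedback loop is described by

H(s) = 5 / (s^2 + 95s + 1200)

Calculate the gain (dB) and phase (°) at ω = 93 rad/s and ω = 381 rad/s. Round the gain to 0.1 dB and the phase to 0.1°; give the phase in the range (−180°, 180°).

Substitute s = j93:
Numerator: 5 = 5 + j0
Denominator: (j93)^2 + 95(j93) + 1200 = -7449 + j8835
|N| = √(5² + 0²) ≈ 5, ∠N ≈ 0.00°
|D| = √(7449² + 8835²) ≈ 11556, ∠D ≈ 130.14°
|H| = 5 / 11556 ≈ 0.00043268
Gain = 20 log₁₀(0.00043268) ≈ -67.28 dB
∠H = 0.00° − 130.14° = -130.14°

Substitute s = j381:
Numerator: 5 = 5 + j0
Denominator: (j381)^2 + 95(j381) + 1200 = -143961 + j36195
|N| = √(5² + 0²) ≈ 5, ∠N ≈ 0.00°
|D| = √(143961² + 36195²) ≈ 1.4844e+05, ∠D ≈ 165.89°
|H| = 5 / 1.4844e+05 ≈ 3.3684e-05
Gain = 20 log₁₀(3.3684e-05) ≈ -89.45 dB
∠H = 0.00° − 165.89° = -165.89°

ω = 93: -67.3 dB, -130.1°; ω = 381: -89.5 dB, -165.9°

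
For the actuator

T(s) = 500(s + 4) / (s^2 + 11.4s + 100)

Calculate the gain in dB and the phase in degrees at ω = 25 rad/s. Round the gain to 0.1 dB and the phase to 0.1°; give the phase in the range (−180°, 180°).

26.5 dB, -70.6°

At s = jω = j25:
zero (s+4): 4 + j25 → |·| = √(4²+25²) = √641 ≈ 25.318, ∠ = arctan(25/4) ≈ 80.91°
quadratic: (j25)² + 11.4·j25 + 100 = -525 + j285 → |·| ≈ 597.37, ∠ ≈ 151.50°
|T| = 500 · 25.318 / 597.37 ≈ 21.191
Gain = 20 log₁₀(21.191) ≈ 26.52 dB
∠T = 80.91° − 151.50° = -70.59°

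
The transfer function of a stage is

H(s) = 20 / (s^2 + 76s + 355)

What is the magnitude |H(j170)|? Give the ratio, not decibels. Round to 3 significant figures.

0.000638

Substitute s = j170:
Numerator: 20 = 20 + j0
Denominator: (j170)^2 + 76(j170) + 355 = -28545 + j12920
|N| = √(20² + 0²) ≈ 20, ∠N ≈ 0.00°
|D| = √(28545² + 12920²) ≈ 31333, ∠D ≈ 155.65°
|H| = 20 / 31333 ≈ 0.0006383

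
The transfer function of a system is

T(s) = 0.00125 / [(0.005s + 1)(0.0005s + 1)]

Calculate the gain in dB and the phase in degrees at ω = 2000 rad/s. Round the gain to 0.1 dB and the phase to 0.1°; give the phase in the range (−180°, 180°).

-81.1 dB, -129.3°

At ω = 2000 rad/s:
pole (1 + j2000·0.005) = 1 + j10 → |·| ≈ 10.05, ∠ ≈ 84.29°
pole (1 + j2000·0.0005) = 1 + j1 → |·| ≈ 1.4142, ∠ ≈ 45.00°
|T| = 0.00125 · 1 / (10.05 · 1.4142) ≈ 8.7949e-05
Gain = 20 log₁₀(8.7949e-05) ≈ -81.12 dB
∠T = (0°) − (84.29° + 45.00°) = -129.29°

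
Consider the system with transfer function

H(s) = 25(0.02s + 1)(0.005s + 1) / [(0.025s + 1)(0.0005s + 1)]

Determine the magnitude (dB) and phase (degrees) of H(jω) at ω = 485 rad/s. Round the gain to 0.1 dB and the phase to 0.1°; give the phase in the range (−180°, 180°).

34.2 dB, 52.8°

At ω = 485 rad/s:
zero (1 + j485·0.02) = 1 + j9.7 → |·| ≈ 9.7514, ∠ ≈ 84.11°
zero (1 + j485·0.005) = 1 + j2.425 → |·| ≈ 2.6231, ∠ ≈ 67.59°
pole (1 + j485·0.025) = 1 + j12.125 → |·| ≈ 12.166, ∠ ≈ 85.29°
pole (1 + j485·0.0005) = 1 + j0.2425 → |·| ≈ 1.029, ∠ ≈ 13.63°
|H| = 25 · 9.7514 · 2.6231 / (12.166 · 1.029) ≈ 51.081
Gain = 20 log₁₀(51.081) ≈ 34.17 dB
∠H = (84.11° + 67.59°) − (85.29° + 13.63°) = 52.78°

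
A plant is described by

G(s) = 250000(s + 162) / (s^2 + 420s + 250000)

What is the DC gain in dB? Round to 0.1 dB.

G(0) = 250000·162 / 250000 = 162
20 log₁₀(162) ≈ 44.19 dB

44.2 dB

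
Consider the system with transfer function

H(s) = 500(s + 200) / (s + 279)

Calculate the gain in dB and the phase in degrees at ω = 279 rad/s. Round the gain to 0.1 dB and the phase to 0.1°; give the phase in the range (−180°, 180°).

52.8 dB, 9.4°

At s = jω = j279:
zero (s+200): 200 + j279 → |·| = √(200²+279²) = √117841 ≈ 343.28, ∠ = arctan(279/200) ≈ 54.37°
pole (s+279): 279 + j279 → |·| = √(279²+279²) = √155682 ≈ 394.57, ∠ = arctan(279/279) ≈ 45.00°
|H| = 500 · 343.28 / 394.57 ≈ 435.01
Gain = 20 log₁₀(435.01) ≈ 52.77 dB
∠H = 54.37° − 45.00° = 9.37°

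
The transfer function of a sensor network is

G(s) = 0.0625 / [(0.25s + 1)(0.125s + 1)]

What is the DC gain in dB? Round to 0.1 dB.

G(0) = 0.0625 · 1 / 1 = 0.0625
20 log₁₀(0.0625) ≈ -24.08 dB

-24.1 dB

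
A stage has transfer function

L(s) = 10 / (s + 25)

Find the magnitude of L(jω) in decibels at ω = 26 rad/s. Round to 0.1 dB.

Substitute s = j26:
Numerator: 10 = 10 + j0
Denominator: (j26) + 25 = 25 + j26
|N| = √(10² + 0²) ≈ 10, ∠N ≈ 0.00°
|D| = √(25² + 26²) ≈ 36.069, ∠D ≈ 46.12°
|L| = 10 / 36.069 ≈ 0.27725
Gain = 20 log₁₀(0.27725) ≈ -11.14 dB

-11.1 dB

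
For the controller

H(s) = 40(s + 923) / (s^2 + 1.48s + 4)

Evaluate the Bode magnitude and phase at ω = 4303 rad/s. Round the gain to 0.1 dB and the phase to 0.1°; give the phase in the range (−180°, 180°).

-40.4 dB, -102.1°

At s = jω = j4303:
zero (s+923): 923 + j4303 → |·| = √(923²+4303²) = √19367738 ≈ 4400.9, ∠ = arctan(4303/923) ≈ 77.89°
quadratic: (j4303)² + 1.48·j4303 + 4 = -18515805 + j6368.44 → |·| ≈ 1.8516e+07, ∠ ≈ 179.98°
|H| = 40 · 4400.9 / 1.8516e+07 ≈ 0.0095072
Gain = 20 log₁₀(0.0095072) ≈ -40.44 dB
∠H = 77.89° − 179.98° = -102.09°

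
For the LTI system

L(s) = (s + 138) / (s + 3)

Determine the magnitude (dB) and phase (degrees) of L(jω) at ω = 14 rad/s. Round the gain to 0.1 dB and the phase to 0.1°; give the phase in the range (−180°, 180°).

Substitute s = j14:
Numerator: (j14) + 138 = 138 + j14
Denominator: (j14) + 3 = 3 + j14
|N| = √(138² + 14²) ≈ 138.71, ∠N ≈ 5.79°
|D| = √(3² + 14²) ≈ 14.318, ∠D ≈ 77.91°
|L| = 138.71 / 14.318 ≈ 9.6878
Gain = 20 log₁₀(9.6878) ≈ 19.72 dB
∠L = 5.79° − 77.91° = -72.12°

19.7 dB, -72.1°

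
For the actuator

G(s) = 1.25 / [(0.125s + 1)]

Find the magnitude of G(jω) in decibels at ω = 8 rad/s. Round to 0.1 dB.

-1.1 dB

At ω = 8 rad/s:
pole (1 + j8·0.125) = 1 + j1 → |·| ≈ 1.4142, ∠ ≈ 45.00°
|G| = 1.25 · 1 / (1.4142) ≈ 0.88389
Gain = 20 log₁₀(0.88389) ≈ -1.07 dB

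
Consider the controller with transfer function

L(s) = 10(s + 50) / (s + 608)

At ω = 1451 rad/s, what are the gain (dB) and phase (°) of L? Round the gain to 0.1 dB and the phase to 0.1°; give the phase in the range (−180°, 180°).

At s = jω = j1451:
zero (s+50): 50 + j1451 → |·| = √(50²+1451²) = √2107901 ≈ 1451.9, ∠ = arctan(1451/50) ≈ 88.03°
pole (s+608): 608 + j1451 → |·| = √(608²+1451²) = √2475065 ≈ 1573.2, ∠ = arctan(1451/608) ≈ 67.27°
|L| = 10 · 1451.9 / 1573.2 ≈ 9.229
Gain = 20 log₁₀(9.229) ≈ 19.30 dB
∠L = 88.03° − 67.27° = 20.76°

19.3 dB, 20.8°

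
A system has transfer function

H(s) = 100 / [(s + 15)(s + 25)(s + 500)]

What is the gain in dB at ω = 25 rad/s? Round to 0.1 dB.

At s = jω = j25:
pole (s+15): 15 + j25 → |·| = √(15²+25²) = √850 ≈ 29.155, ∠ = arctan(25/15) ≈ 59.04°
pole (s+25): 25 + j25 → |·| = √(25²+25²) = √1250 ≈ 35.355, ∠ = arctan(25/25) ≈ 45.00°
pole (s+500): 500 + j25 → |·| = √(500²+25²) = √250625 ≈ 500.62, ∠ = arctan(25/500) ≈ 2.86°
|H| = 100 / 5.1603e+05 ≈ 0.00019379
Gain = 20 log₁₀(0.00019379) ≈ -74.25 dB

-74.3 dB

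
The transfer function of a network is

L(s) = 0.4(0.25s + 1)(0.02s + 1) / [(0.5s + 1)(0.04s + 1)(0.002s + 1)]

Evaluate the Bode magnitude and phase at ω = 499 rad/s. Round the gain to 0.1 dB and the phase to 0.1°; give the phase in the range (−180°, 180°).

-23.0 dB, -48.0°

At ω = 499 rad/s:
zero (1 + j499·0.25) = 1 + j124.75 → |·| ≈ 124.75, ∠ ≈ 89.54°
zero (1 + j499·0.02) = 1 + j9.98 → |·| ≈ 10.03, ∠ ≈ 84.28°
pole (1 + j499·0.5) = 1 + j249.5 → |·| ≈ 249.5, ∠ ≈ 89.77°
pole (1 + j499·0.04) = 1 + j19.96 → |·| ≈ 19.985, ∠ ≈ 87.13°
pole (1 + j499·0.002) = 1 + j0.998 → |·| ≈ 1.4128, ∠ ≈ 44.94°
|L| = 0.4 · 124.75 · 10.03 / (249.5 · 19.985 · 1.4128) ≈ 0.071047
Gain = 20 log₁₀(0.071047) ≈ -22.97 dB
∠L = (89.54° + 84.28°) − (89.77° + 87.13° + 44.94°) = -48.02°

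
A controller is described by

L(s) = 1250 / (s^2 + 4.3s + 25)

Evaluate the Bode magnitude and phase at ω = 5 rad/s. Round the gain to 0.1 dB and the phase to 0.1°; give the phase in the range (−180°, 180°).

At s = jω = j5:
quadratic: (j5)² + 4.3·j5 + 25 = 0 + j21.5 → |·| ≈ 21.5, ∠ ≈ 90.00°
|L| = 1250 / 21.5 ≈ 58.14
Gain = 20 log₁₀(58.14) ≈ 35.29 dB
∠L = 0.00° − 90.00° = -90.00°

35.3 dB, -90.0°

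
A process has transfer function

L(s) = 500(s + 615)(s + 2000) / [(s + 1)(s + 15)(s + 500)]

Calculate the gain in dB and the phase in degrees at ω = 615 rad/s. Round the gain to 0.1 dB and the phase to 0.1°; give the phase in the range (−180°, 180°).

9.6 dB, -167.3°

At s = jω = j615:
zero (s+615): 615 + j615 → |·| = √(615²+615²) = √756450 ≈ 869.74, ∠ = arctan(615/615) ≈ 45.00°
zero (s+2000): 2000 + j615 → |·| = √(2000²+615²) = √4378225 ≈ 2092.4, ∠ = arctan(615/2000) ≈ 17.09°
pole (s+1): 1 + j615 → |·| = √(1²+615²) = √378226 ≈ 615, ∠ = arctan(615/1) ≈ 89.91°
pole (s+15): 15 + j615 → |·| = √(15²+615²) = √378450 ≈ 615.18, ∠ = arctan(615/15) ≈ 88.60°
pole (s+500): 500 + j615 → |·| = √(500²+615²) = √628225 ≈ 792.61, ∠ = arctan(615/500) ≈ 50.89°
|L| = 500 · 1.8198e+06 / 2.9987e+08 ≈ 3.0343
Gain = 20 log₁₀(3.0343) ≈ 9.64 dB
∠L = 62.09° − 229.40° = -167.31°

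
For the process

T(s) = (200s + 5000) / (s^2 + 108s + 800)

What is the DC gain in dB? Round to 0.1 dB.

15.9 dB

T(0) = 5000 / 800 = 6.25
20 log₁₀(6.25) ≈ 15.92 dB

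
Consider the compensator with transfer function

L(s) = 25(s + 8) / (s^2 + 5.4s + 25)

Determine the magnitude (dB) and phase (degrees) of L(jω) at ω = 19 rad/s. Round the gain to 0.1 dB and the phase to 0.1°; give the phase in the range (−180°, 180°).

3.3 dB, -95.9°

At s = jω = j19:
zero (s+8): 8 + j19 → |·| = √(8²+19²) = √425 ≈ 20.616, ∠ = arctan(19/8) ≈ 67.17°
quadratic: (j19)² + 5.4·j19 + 25 = -336 + j102.6 → |·| ≈ 351.32, ∠ ≈ 163.02°
|L| = 25 · 20.616 / 351.32 ≈ 1.467
Gain = 20 log₁₀(1.467) ≈ 3.33 dB
∠L = 67.17° − 163.02° = -95.85°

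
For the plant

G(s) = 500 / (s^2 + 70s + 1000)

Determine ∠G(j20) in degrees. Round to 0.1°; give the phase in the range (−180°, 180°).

-66.8°

Substitute s = j20:
Numerator: 500 = 500 + j0
Denominator: (j20)^2 + 70(j20) + 1000 = 600 + j1400
|N| = √(500² + 0²) ≈ 500, ∠N ≈ 0.00°
|D| = √(600² + 1400²) ≈ 1523.2, ∠D ≈ 66.80°
∠G = 0.00° − 66.80° = -66.80°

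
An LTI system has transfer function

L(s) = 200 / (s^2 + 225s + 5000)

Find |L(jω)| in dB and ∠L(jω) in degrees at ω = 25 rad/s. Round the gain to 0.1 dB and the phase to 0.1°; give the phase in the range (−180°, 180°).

Substitute s = j25:
Numerator: 200 = 200 + j0
Denominator: (j25)^2 + 225(j25) + 5000 = 4375 + j5625
|N| = √(200² + 0²) ≈ 200, ∠N ≈ 0.00°
|D| = √(4375² + 5625²) ≈ 7126.1, ∠D ≈ 52.13°
|L| = 200 / 7126.1 ≈ 0.028066
Gain = 20 log₁₀(0.028066) ≈ -31.04 dB
∠L = 0.00° − 52.13° = -52.13°

-31.0 dB, -52.1°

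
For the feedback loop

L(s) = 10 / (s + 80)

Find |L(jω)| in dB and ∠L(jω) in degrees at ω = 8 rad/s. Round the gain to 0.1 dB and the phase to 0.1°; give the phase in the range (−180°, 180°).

At s = jω = j8:
pole (s+80): 80 + j8 → |·| = √(80²+8²) = √6464 ≈ 80.399, ∠ = arctan(8/80) ≈ 5.71°
|L| = 10 / 80.399 ≈ 0.12438
Gain = 20 log₁₀(0.12438) ≈ -18.10 dB
∠L = 0.00° − 5.71° = -5.71°

-18.1 dB, -5.7°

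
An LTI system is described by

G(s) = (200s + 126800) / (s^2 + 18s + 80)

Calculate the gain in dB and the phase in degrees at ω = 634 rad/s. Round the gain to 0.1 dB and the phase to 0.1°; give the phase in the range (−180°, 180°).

-7.0 dB, -133.4°

Substitute s = j634:
Numerator: 200(j634) + 126800 = 126800 + j126800
Denominator: (j634)^2 + 18(j634) + 80 = -401876 + j11412
|N| = √(126800² + 126800²) ≈ 1.7932e+05, ∠N ≈ 45.00°
|D| = √(401876² + 11412²) ≈ 4.0204e+05, ∠D ≈ 178.37°
|G| = 1.7932e+05 / 4.0204e+05 ≈ 0.44603
Gain = 20 log₁₀(0.44603) ≈ -7.01 dB
∠G = 45.00° − 178.37° = -133.37°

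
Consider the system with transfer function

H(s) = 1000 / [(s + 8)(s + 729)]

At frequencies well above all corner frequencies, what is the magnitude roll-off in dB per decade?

-40 dB/decade

Each pole contributes −20 dB/decade at high frequency; each zero contributes +20 dB/decade.
Net: 0 zero(s) − 2 pole(s) → -40 dB/decade.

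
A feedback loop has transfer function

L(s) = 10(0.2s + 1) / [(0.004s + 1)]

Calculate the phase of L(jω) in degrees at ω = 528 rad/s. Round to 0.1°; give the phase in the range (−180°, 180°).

24.8°

At ω = 528 rad/s:
zero (1 + j528·0.2) = 1 + j105.6 → |·| ≈ 105.6, ∠ ≈ 89.46°
pole (1 + j528·0.004) = 1 + j2.112 → |·| ≈ 2.3368, ∠ ≈ 64.66°
∠L = (89.46°) − (64.66°) = 24.80°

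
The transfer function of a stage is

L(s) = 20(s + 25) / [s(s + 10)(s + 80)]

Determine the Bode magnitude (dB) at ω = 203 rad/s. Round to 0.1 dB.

-66.9 dB

At s = jω = j203:
zero (s+25): 25 + j203 → |·| = √(25²+203²) = √41834 ≈ 204.53, ∠ = arctan(203/25) ≈ 82.98°
pole (s+10): 10 + j203 → |·| = √(10²+203²) = √41309 ≈ 203.25, ∠ = arctan(203/10) ≈ 87.18°
pole (s+80): 80 + j203 → |·| = √(80²+203²) = √47609 ≈ 218.19, ∠ = arctan(203/80) ≈ 68.49°
pole at origin: |s| = 203, ∠ = 90.00° (in denominator)
|L| = 20 · 204.53 / 9.0025e+06 ≈ 0.00045438
Gain = 20 log₁₀(0.00045438) ≈ -66.85 dB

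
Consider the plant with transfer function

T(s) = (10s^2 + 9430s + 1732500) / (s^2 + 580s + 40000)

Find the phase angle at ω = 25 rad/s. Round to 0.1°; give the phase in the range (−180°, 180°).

-12.4°

Substitute s = j25:
Numerator: 10(j25)^2 + 9430(j25) + 1732500 = 1726250 + j235750
Denominator: (j25)^2 + 580(j25) + 40000 = 39375 + j14500
|N| = √(1726250² + 235750²) ≈ 1.7423e+06, ∠N ≈ 7.78°
|D| = √(39375² + 14500²) ≈ 41960, ∠D ≈ 20.22°
∠T = 7.78° − 20.22° = -12.44°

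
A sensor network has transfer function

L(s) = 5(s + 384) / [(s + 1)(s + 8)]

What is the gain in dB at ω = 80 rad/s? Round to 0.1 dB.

-10.3 dB

At s = jω = j80:
zero (s+384): 384 + j80 → |·| = √(384²+80²) = √153856 ≈ 392.24, ∠ = arctan(80/384) ≈ 11.77°
pole (s+1): 1 + j80 → |·| = √(1²+80²) = √6401 ≈ 80.006, ∠ = arctan(80/1) ≈ 89.28°
pole (s+8): 8 + j80 → |·| = √(8²+80²) = √6464 ≈ 80.399, ∠ = arctan(80/8) ≈ 84.29°
|L| = 5 · 392.24 / 6432.4 ≈ 0.30489
Gain = 20 log₁₀(0.30489) ≈ -10.32 dB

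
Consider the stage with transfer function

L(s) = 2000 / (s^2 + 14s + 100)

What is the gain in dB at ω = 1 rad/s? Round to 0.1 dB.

At s = jω = j1:
quadratic: (j1)² + 14·j1 + 100 = 99 + j14 → |·| ≈ 99.985, ∠ ≈ 8.05°
|L| = 2000 / 99.985 ≈ 20.003
Gain = 20 log₁₀(20.003) ≈ 26.02 dB

26.0 dB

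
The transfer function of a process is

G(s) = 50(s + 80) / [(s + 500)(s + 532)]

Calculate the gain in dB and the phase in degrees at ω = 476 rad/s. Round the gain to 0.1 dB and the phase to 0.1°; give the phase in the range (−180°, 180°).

At s = jω = j476:
zero (s+80): 80 + j476 → |·| = √(80²+476²) = √232976 ≈ 482.68, ∠ = arctan(476/80) ≈ 80.46°
pole (s+500): 500 + j476 → |·| = √(500²+476²) = √476576 ≈ 690.34, ∠ = arctan(476/500) ≈ 43.59°
pole (s+532): 532 + j476 → |·| = √(532²+476²) = √509600 ≈ 713.86, ∠ = arctan(476/532) ≈ 41.82°
|G| = 50 · 482.68 / 4.9281e+05 ≈ 0.048972
Gain = 20 log₁₀(0.048972) ≈ -26.20 dB
∠G = 80.46° − 85.41° = -4.95°

-26.2 dB, -5.0°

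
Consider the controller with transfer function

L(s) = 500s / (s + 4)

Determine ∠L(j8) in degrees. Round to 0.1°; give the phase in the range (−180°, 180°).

26.6°

At s = jω = j8:
zero at origin: s = j8 → |·| = 8, ∠ = 90.00°
pole (s+4): 4 + j8 → |·| = √(4²+8²) = √80 ≈ 8.9443, ∠ = arctan(8/4) ≈ 63.43°
∠L = 90.00° − 63.43° = 26.57°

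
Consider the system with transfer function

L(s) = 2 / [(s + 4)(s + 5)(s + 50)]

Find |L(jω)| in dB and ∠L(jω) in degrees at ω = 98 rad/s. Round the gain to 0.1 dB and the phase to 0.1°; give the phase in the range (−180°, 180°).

-114.5 dB, 122.3°

At s = jω = j98:
pole (s+4): 4 + j98 → |·| = √(4²+98²) = √9620 ≈ 98.082, ∠ = arctan(98/4) ≈ 87.66°
pole (s+5): 5 + j98 → |·| = √(5²+98²) = √9629 ≈ 98.127, ∠ = arctan(98/5) ≈ 87.08°
pole (s+50): 50 + j98 → |·| = √(50²+98²) = √12104 ≈ 110.02, ∠ = arctan(98/50) ≈ 62.97°
|L| = 2 / 1.0589e+06 ≈ 1.8888e-06
Gain = 20 log₁₀(1.8888e-06) ≈ -114.48 dB
∠L = 0.00° − 237.71° = -237.71° ≡ 122.29° (principal value)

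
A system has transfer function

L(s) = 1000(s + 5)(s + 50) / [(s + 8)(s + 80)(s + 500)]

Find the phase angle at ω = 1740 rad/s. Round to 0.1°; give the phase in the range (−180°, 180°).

-72.9°

At s = jω = j1740:
zero (s+5): 5 + j1740 → |·| = √(5²+1740²) = √3027625 ≈ 1740, ∠ = arctan(1740/5) ≈ 89.84°
zero (s+50): 50 + j1740 → |·| = √(50²+1740²) = √3030100 ≈ 1740.7, ∠ = arctan(1740/50) ≈ 88.35°
pole (s+8): 8 + j1740 → |·| = √(8²+1740²) = √3027664 ≈ 1740, ∠ = arctan(1740/8) ≈ 89.74°
pole (s+80): 80 + j1740 → |·| = √(80²+1740²) = √3034000 ≈ 1741.8, ∠ = arctan(1740/80) ≈ 87.37°
pole (s+500): 500 + j1740 → |·| = √(500²+1740²) = √3277600 ≈ 1810.4, ∠ = arctan(1740/500) ≈ 73.97°
∠L = 178.19° − 251.08° = -72.89°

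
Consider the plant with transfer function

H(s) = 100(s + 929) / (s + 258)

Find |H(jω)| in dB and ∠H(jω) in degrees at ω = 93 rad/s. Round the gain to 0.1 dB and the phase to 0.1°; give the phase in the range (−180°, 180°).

At s = jω = j93:
zero (s+929): 929 + j93 → |·| = √(929²+93²) = √871690 ≈ 933.64, ∠ = arctan(93/929) ≈ 5.72°
pole (s+258): 258 + j93 → |·| = √(258²+93²) = √75213 ≈ 274.25, ∠ = arctan(93/258) ≈ 19.82°
|H| = 100 · 933.64 / 274.25 ≈ 340.43
Gain = 20 log₁₀(340.43) ≈ 50.64 dB
∠H = 5.72° − 19.82° = -14.10°

50.6 dB, -14.1°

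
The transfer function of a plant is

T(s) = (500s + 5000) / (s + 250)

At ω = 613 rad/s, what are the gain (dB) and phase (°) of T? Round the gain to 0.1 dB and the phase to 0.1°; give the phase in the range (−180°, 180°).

53.3 dB, 21.3°

Substitute s = j613:
Numerator: 500(j613) + 5000 = 5000 + j306500
Denominator: (j613) + 250 = 250 + j613
|N| = √(5000² + 306500²) ≈ 3.0654e+05, ∠N ≈ 89.07°
|D| = √(250² + 613²) ≈ 662.02, ∠D ≈ 67.81°
|T| = 3.0654e+05 / 662.02 ≈ 463.04
Gain = 20 log₁₀(463.04) ≈ 53.31 dB
∠T = 89.07° − 67.81° = 21.26°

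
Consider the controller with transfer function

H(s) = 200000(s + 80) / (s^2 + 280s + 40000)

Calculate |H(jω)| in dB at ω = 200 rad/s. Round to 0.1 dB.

57.7 dB

At s = jω = j200:
zero (s+80): 80 + j200 → |·| = √(80²+200²) = √46400 ≈ 215.41, ∠ = arctan(200/80) ≈ 68.20°
quadratic: (j200)² + 280·j200 + 40000 = 0 + j56000 → |·| ≈ 56000, ∠ ≈ 90.00°
|H| = 200000 · 215.41 / 56000 ≈ 769.32
Gain = 20 log₁₀(769.32) ≈ 57.72 dB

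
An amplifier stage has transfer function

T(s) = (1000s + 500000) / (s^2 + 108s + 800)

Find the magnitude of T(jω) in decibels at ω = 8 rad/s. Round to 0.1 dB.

Substitute s = j8:
Numerator: 1000(j8) + 500000 = 500000 + j8000
Denominator: (j8)^2 + 108(j8) + 800 = 736 + j864
|N| = √(500000² + 8000²) ≈ 5.0006e+05, ∠N ≈ 0.92°
|D| = √(736² + 864²) ≈ 1135, ∠D ≈ 49.57°
|T| = 5.0006e+05 / 1135 ≈ 440.58
Gain = 20 log₁₀(440.58) ≈ 52.88 dB

52.9 dB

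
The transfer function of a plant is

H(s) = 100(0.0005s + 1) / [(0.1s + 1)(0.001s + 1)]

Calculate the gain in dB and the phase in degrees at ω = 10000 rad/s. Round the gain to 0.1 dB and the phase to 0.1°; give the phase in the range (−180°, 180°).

-25.9 dB, -95.5°

At ω = 10000 rad/s:
zero (1 + j10000·0.0005) = 1 + j5 → |·| ≈ 5.099, ∠ ≈ 78.69°
pole (1 + j10000·0.1) = 1 + j1000 → |·| ≈ 1000, ∠ ≈ 89.94°
pole (1 + j10000·0.001) = 1 + j10 → |·| ≈ 10.05, ∠ ≈ 84.29°
|H| = 100 · 5.099 / (1000 · 10.05) ≈ 0.050736
Gain = 20 log₁₀(0.050736) ≈ -25.89 dB
∠H = (78.69°) − (89.94° + 84.29°) = -95.54°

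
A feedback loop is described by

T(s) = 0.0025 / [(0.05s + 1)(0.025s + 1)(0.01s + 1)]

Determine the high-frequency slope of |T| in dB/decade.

Each pole contributes −20 dB/decade at high frequency; each zero contributes +20 dB/decade.
Net: 0 zero(s) − 3 pole(s) → -60 dB/decade.

-60 dB/decade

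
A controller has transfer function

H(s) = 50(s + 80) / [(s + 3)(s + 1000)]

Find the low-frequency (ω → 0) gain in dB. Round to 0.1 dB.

H(0) = 50·80 / (3·1000) ≈ 1.3333
20 log₁₀(1.3333) ≈ 2.50 dB

2.5 dB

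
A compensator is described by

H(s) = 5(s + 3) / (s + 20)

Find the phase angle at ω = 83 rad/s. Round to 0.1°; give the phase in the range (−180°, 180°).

11.5°

At s = jω = j83:
zero (s+3): 3 + j83 → |·| = √(3²+83²) = √6898 ≈ 83.054, ∠ = arctan(83/3) ≈ 87.93°
pole (s+20): 20 + j83 → |·| = √(20²+83²) = √7289 ≈ 85.376, ∠ = arctan(83/20) ≈ 76.45°
∠H = 87.93° − 76.45° = 11.48°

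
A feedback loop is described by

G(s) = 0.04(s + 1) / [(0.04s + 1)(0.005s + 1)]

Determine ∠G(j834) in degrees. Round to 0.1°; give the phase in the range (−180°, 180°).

-74.9°

At ω = 834 rad/s:
zero (1 + j834·1) = 1 + j834 → |·| ≈ 834, ∠ ≈ 89.93°
pole (1 + j834·0.04) = 1 + j33.36 → |·| ≈ 33.375, ∠ ≈ 88.28°
pole (1 + j834·0.005) = 1 + j4.17 → |·| ≈ 4.2882, ∠ ≈ 76.51°
∠G = (89.93°) − (88.28° + 76.51°) = -74.86°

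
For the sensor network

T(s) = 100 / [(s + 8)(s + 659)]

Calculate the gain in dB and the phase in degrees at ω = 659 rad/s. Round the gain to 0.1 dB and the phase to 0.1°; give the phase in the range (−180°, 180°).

-75.8 dB, -134.3°

At s = jω = j659:
pole (s+8): 8 + j659 → |·| = √(8²+659²) = √434345 ≈ 659.05, ∠ = arctan(659/8) ≈ 89.30°
pole (s+659): 659 + j659 → |·| = √(659²+659²) = √868562 ≈ 931.97, ∠ = arctan(659/659) ≈ 45.00°
|T| = 100 / 6.1421e+05 ≈ 0.00016281
Gain = 20 log₁₀(0.00016281) ≈ -75.77 dB
∠T = 0.00° − 134.30° = -134.30°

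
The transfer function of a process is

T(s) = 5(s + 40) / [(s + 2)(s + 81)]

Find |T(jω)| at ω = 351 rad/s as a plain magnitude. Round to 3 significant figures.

At s = jω = j351:
zero (s+40): 40 + j351 → |·| = √(40²+351²) = √124801 ≈ 353.27, ∠ = arctan(351/40) ≈ 83.50°
pole (s+2): 2 + j351 → |·| = √(2²+351²) = √123205 ≈ 351.01, ∠ = arctan(351/2) ≈ 89.67°
pole (s+81): 81 + j351 → |·| = √(81²+351²) = √129762 ≈ 360.22, ∠ = arctan(351/81) ≈ 77.01°
|T| = 5 · 353.27 / 1.2644e+05 ≈ 0.01397

0.0140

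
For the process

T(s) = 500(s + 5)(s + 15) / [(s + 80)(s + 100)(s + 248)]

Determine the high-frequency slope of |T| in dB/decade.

-20 dB/decade

Each pole contributes −20 dB/decade at high frequency; each zero contributes +20 dB/decade.
Net: 2 zero(s) − 3 pole(s) → -20 dB/decade.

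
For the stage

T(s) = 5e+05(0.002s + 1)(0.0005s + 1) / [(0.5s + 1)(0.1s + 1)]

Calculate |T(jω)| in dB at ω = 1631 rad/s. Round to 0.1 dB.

At ω = 1631 rad/s:
zero (1 + j1631·0.002) = 1 + j3.262 → |·| ≈ 3.4118, ∠ ≈ 72.96°
zero (1 + j1631·0.0005) = 1 + j0.8155 → |·| ≈ 1.2904, ∠ ≈ 39.20°
pole (1 + j1631·0.5) = 1 + j815.5 → |·| ≈ 815.5, ∠ ≈ 89.93°
pole (1 + j1631·0.1) = 1 + j163.1 → |·| ≈ 163.1, ∠ ≈ 89.65°
|T| = 5e+05 · 3.4118 · 1.2904 / (815.5 · 163.1) ≈ 16.55
Gain = 20 log₁₀(16.55) ≈ 24.38 dB

24.4 dB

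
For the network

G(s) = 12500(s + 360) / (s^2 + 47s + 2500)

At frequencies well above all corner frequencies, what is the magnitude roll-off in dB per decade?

-20 dB/decade

Each pole contributes −20 dB/decade at high frequency; each zero contributes +20 dB/decade.
Net: 1 zero(s) − 2 pole(s) → -20 dB/decade.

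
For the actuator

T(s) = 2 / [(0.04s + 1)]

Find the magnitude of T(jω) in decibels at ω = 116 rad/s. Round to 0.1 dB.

-7.5 dB

At ω = 116 rad/s:
pole (1 + j116·0.04) = 1 + j4.64 → |·| ≈ 4.7465, ∠ ≈ 77.84°
|T| = 2 · 1 / (4.7465) ≈ 0.42136
Gain = 20 log₁₀(0.42136) ≈ -7.51 dB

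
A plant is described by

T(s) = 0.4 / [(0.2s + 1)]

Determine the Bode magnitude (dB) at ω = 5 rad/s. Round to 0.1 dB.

-11.0 dB

At ω = 5 rad/s:
pole (1 + j5·0.2) = 1 + j1 → |·| ≈ 1.4142, ∠ ≈ 45.00°
|T| = 0.4 · 1 / (1.4142) ≈ 0.28285
Gain = 20 log₁₀(0.28285) ≈ -10.97 dB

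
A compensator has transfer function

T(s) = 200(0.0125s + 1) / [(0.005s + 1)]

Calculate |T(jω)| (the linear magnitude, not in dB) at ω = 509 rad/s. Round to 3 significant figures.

471

At ω = 509 rad/s:
zero (1 + j509·0.0125) = 1 + j6.3625 → |·| ≈ 6.4406, ∠ ≈ 81.07°
pole (1 + j509·0.005) = 1 + j2.545 → |·| ≈ 2.7344, ∠ ≈ 68.55°
|T| = 200 · 6.4406 / (2.7344) ≈ 471.08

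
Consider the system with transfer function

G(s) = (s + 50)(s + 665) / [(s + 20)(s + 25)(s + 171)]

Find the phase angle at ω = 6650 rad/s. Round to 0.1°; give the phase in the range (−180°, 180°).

At s = jω = j6650:
zero (s+50): 50 + j6650 → |·| = √(50²+6650²) = √44225000 ≈ 6650.2, ∠ = arctan(6650/50) ≈ 89.57°
zero (s+665): 665 + j6650 → |·| = √(665²+6650²) = √44664725 ≈ 6683.2, ∠ = arctan(6650/665) ≈ 84.29°
pole (s+20): 20 + j6650 → |·| = √(20²+6650²) = √44222900 ≈ 6650, ∠ = arctan(6650/20) ≈ 89.83°
pole (s+25): 25 + j6650 → |·| = √(25²+6650²) = √44223125 ≈ 6650, ∠ = arctan(6650/25) ≈ 89.78°
pole (s+171): 171 + j6650 → |·| = √(171²+6650²) = √44251741 ≈ 6652.2, ∠ = arctan(6650/171) ≈ 88.53°
∠G = 173.86° − 268.14° = -94.28°

-94.3°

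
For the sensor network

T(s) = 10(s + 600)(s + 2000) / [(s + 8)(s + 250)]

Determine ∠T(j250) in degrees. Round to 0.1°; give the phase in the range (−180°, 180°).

At s = jω = j250:
zero (s+600): 600 + j250 → |·| = √(600²+250²) = √422500 ≈ 650, ∠ = arctan(250/600) ≈ 22.62°
zero (s+2000): 2000 + j250 → |·| = √(2000²+250²) = √4062500 ≈ 2015.6, ∠ = arctan(250/2000) ≈ 7.13°
pole (s+8): 8 + j250 → |·| = √(8²+250²) = √62564 ≈ 250.13, ∠ = arctan(250/8) ≈ 88.17°
pole (s+250): 250 + j250 → |·| = √(250²+250²) = √125000 ≈ 353.55, ∠ = arctan(250/250) ≈ 45.00°
∠T = 29.75° − 133.17° = -103.42°

-103.4°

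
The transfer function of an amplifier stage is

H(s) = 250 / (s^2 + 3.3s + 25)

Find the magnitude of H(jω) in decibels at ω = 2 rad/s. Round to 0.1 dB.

21.1 dB

At s = jω = j2:
quadratic: (j2)² + 3.3·j2 + 25 = 21 + j6.6 → |·| ≈ 22.013, ∠ ≈ 17.45°
|H| = 250 / 22.013 ≈ 11.357
Gain = 20 log₁₀(11.357) ≈ 21.11 dB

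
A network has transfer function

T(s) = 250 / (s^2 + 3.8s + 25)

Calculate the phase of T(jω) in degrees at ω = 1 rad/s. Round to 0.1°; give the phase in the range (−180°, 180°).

At s = jω = j1:
quadratic: (j1)² + 3.8·j1 + 25 = 24 + j3.8 → |·| ≈ 24.299, ∠ ≈ 9.00°
∠T = 0.00° − 9.00° = -9.00°

-9.0°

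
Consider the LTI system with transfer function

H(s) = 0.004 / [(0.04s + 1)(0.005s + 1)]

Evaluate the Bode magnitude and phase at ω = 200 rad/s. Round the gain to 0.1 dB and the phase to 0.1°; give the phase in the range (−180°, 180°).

At ω = 200 rad/s:
pole (1 + j200·0.04) = 1 + j8 → |·| ≈ 8.0623, ∠ ≈ 82.87°
pole (1 + j200·0.005) = 1 + j1 → |·| ≈ 1.4142, ∠ ≈ 45.00°
|H| = 0.004 · 1 / (8.0623 · 1.4142) ≈ 0.00035082
Gain = 20 log₁₀(0.00035082) ≈ -69.10 dB
∠H = (0°) − (82.87° + 45.00°) = -127.87°

-69.1 dB, -127.9°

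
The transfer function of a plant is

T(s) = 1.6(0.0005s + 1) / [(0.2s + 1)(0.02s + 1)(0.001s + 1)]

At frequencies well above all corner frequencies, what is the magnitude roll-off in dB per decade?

-40 dB/decade

Each pole contributes −20 dB/decade at high frequency; each zero contributes +20 dB/decade.
Net: 1 zero(s) − 3 pole(s) → -40 dB/decade.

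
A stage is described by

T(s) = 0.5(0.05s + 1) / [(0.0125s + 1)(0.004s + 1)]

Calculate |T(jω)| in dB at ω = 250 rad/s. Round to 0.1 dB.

2.6 dB

At ω = 250 rad/s:
zero (1 + j250·0.05) = 1 + j12.5 → |·| ≈ 12.54, ∠ ≈ 85.43°
pole (1 + j250·0.0125) = 1 + j3.125 → |·| ≈ 3.2811, ∠ ≈ 72.26°
pole (1 + j250·0.004) = 1 + j1 → |·| ≈ 1.4142, ∠ ≈ 45.00°
|T| = 0.5 · 12.54 / (3.2811 · 1.4142) ≈ 1.3513
Gain = 20 log₁₀(1.3513) ≈ 2.62 dB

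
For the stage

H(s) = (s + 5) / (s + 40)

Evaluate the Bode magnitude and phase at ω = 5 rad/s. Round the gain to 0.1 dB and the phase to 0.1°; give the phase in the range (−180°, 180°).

Substitute s = j5:
Numerator: (j5) + 5 = 5 + j5
Denominator: (j5) + 40 = 40 + j5
|N| = √(5² + 5²) ≈ 7.0711, ∠N ≈ 45.00°
|D| = √(40² + 5²) ≈ 40.311, ∠D ≈ 7.13°
|H| = 7.0711 / 40.311 ≈ 0.17541
Gain = 20 log₁₀(0.17541) ≈ -15.12 dB
∠H = 45.00° − 7.13° = 37.87°

-15.1 dB, 37.9°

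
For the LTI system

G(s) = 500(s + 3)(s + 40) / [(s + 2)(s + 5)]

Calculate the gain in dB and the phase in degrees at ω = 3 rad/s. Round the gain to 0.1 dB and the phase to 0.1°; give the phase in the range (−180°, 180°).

72.1 dB, -38.0°

At s = jω = j3:
zero (s+3): 3 + j3 → |·| = √(3²+3²) = √18 ≈ 4.2426, ∠ = arctan(3/3) ≈ 45.00°
zero (s+40): 40 + j3 → |·| = √(40²+3²) = √1609 ≈ 40.112, ∠ = arctan(3/40) ≈ 4.29°
pole (s+2): 2 + j3 → |·| = √(2²+3²) = √13 ≈ 3.6056, ∠ = arctan(3/2) ≈ 56.31°
pole (s+5): 5 + j3 → |·| = √(5²+3²) = √34 ≈ 5.831, ∠ = arctan(3/5) ≈ 30.96°
|G| = 500 · 170.18 / 21.024 ≈ 4047.3
Gain = 20 log₁₀(4047.3) ≈ 72.14 dB
∠G = 49.29° − 87.27° = -37.98°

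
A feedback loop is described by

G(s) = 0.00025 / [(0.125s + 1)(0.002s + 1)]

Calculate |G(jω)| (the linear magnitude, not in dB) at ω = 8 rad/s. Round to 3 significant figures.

At ω = 8 rad/s:
pole (1 + j8·0.125) = 1 + j1 → |·| ≈ 1.4142, ∠ ≈ 45.00°
pole (1 + j8·0.002) = 1 + j0.016 → |·| ≈ 1.0001, ∠ ≈ 0.92°
|G| = 0.00025 · 1 / (1.4142 · 1.0001) ≈ 0.00017676

0.000177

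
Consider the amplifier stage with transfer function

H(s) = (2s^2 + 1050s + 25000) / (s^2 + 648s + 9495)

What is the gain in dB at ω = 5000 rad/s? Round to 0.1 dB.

Substitute s = j5000:
Numerator: 2(j5000)^2 + 1050(j5000) + 25000 = -49975000 + j5250000
Denominator: (j5000)^2 + 648(j5000) + 9495 = -24990505 + j3240000
|N| = √(49975000² + 5250000²) ≈ 5.025e+07, ∠N ≈ 174.00°
|D| = √(24990505² + 3240000²) ≈ 2.52e+07, ∠D ≈ 172.61°
|H| = 5.025e+07 / 2.52e+07 ≈ 1.994
Gain = 20 log₁₀(1.994) ≈ 5.99 dB

6.0 dB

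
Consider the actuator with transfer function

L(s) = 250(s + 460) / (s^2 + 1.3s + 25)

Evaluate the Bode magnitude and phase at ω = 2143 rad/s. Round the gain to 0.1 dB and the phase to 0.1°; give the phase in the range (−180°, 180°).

At s = jω = j2143:
zero (s+460): 460 + j2143 → |·| = √(460²+2143²) = √4804049 ≈ 2191.8, ∠ = arctan(2143/460) ≈ 77.89°
quadratic: (j2143)² + 1.3·j2143 + 25 = -4592424 + j2785.9 → |·| ≈ 4.5924e+06, ∠ ≈ 179.97°
|L| = 250 · 2191.8 / 4.5924e+06 ≈ 0.11932
Gain = 20 log₁₀(0.11932) ≈ -18.47 dB
∠L = 77.89° − 179.97° = -102.08°

-18.5 dB, -102.1°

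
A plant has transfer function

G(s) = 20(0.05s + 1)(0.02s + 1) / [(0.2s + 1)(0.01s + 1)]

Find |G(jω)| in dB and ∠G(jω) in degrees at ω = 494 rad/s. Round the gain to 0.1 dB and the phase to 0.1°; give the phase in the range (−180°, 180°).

19.9 dB, 3.9°

At ω = 494 rad/s:
zero (1 + j494·0.05) = 1 + j24.7 → |·| ≈ 24.72, ∠ ≈ 87.68°
zero (1 + j494·0.02) = 1 + j9.88 → |·| ≈ 9.9305, ∠ ≈ 84.22°
pole (1 + j494·0.2) = 1 + j98.8 → |·| ≈ 98.805, ∠ ≈ 89.42°
pole (1 + j494·0.01) = 1 + j4.94 → |·| ≈ 5.0402, ∠ ≈ 78.56°
|G| = 20 · 24.72 · 9.9305 / (98.805 · 5.0402) ≈ 9.8588
Gain = 20 log₁₀(9.8588) ≈ 19.88 dB
∠G = (87.68° + 84.22°) − (89.42° + 78.56°) = 3.92°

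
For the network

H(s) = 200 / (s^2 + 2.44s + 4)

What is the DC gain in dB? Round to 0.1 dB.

H(0) = 200 / 4 = 50
20 log₁₀(50) ≈ 33.98 dB

34.0 dB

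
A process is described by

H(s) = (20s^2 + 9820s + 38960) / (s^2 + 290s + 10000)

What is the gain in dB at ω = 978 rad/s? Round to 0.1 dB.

26.7 dB

Substitute s = j978:
Numerator: 20(j978)^2 + 9820(j978) + 38960 = -19090720 + j9603960
Denominator: (j978)^2 + 290(j978) + 10000 = -946484 + j283620
|N| = √(19090720² + 9603960²) ≈ 2.137e+07, ∠N ≈ 153.29°
|D| = √(946484² + 283620²) ≈ 9.8806e+05, ∠D ≈ 163.32°
|H| = 2.137e+07 / 9.8806e+05 ≈ 21.628
Gain = 20 log₁₀(21.628) ≈ 26.70 dB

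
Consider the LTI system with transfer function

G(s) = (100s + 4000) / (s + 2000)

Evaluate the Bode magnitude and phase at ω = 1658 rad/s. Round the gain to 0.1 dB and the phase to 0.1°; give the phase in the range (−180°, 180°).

Substitute s = j1658:
Numerator: 100(j1658) + 4000 = 4000 + j165800
Denominator: (j1658) + 2000 = 2000 + j1658
|N| = √(4000² + 165800²) ≈ 1.6585e+05, ∠N ≈ 88.62°
|D| = √(2000² + 1658²) ≈ 2597.9, ∠D ≈ 39.66°
|G| = 1.6585e+05 / 2597.9 ≈ 63.84
Gain = 20 log₁₀(63.84) ≈ 36.10 dB
∠G = 88.62° − 39.66° = 48.96°

36.1 dB, 49.0°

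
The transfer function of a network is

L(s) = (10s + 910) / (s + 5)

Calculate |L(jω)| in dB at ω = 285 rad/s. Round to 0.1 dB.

20.4 dB

Substitute s = j285:
Numerator: 10(j285) + 910 = 910 + j2850
Denominator: (j285) + 5 = 5 + j285
|N| = √(910² + 2850²) ≈ 2991.8, ∠N ≈ 72.29°
|D| = √(5² + 285²) ≈ 285.04, ∠D ≈ 88.99°
|L| = 2991.8 / 285.04 ≈ 10.496
Gain = 20 log₁₀(10.496) ≈ 20.42 dB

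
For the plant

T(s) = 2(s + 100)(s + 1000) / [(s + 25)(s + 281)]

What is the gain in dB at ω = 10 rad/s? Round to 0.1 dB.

28.5 dB

At s = jω = j10:
zero (s+100): 100 + j10 → |·| = √(100²+10²) = √10100 ≈ 100.5, ∠ = arctan(10/100) ≈ 5.71°
zero (s+1000): 1000 + j10 → |·| = √(1000²+10²) = √1000100 ≈ 1000, ∠ = arctan(10/1000) ≈ 0.57°
pole (s+25): 25 + j10 → |·| = √(25²+10²) = √725 ≈ 26.926, ∠ = arctan(10/25) ≈ 21.80°
pole (s+281): 281 + j10 → |·| = √(281²+10²) = √79061 ≈ 281.18, ∠ = arctan(10/281) ≈ 2.04°
|T| = 2 · 1.005e+05 / 7571.1 ≈ 26.548
Gain = 20 log₁₀(26.548) ≈ 28.48 dB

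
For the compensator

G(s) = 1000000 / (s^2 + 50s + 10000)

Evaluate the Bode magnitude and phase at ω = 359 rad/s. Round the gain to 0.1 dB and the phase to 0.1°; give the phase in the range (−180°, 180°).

18.4 dB, -171.4°

At s = jω = j359:
quadratic: (j359)² + 50·j359 + 10000 = -118881 + j17950 → |·| ≈ 1.2023e+05, ∠ ≈ 171.41°
|G| = 1000000 / 1.2023e+05 ≈ 8.3174
Gain = 20 log₁₀(8.3174) ≈ 18.40 dB
∠G = 0.00° − 171.41° = -171.41°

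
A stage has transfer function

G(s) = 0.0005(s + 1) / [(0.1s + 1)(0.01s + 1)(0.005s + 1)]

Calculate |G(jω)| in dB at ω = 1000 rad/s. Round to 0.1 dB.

-80.2 dB

At ω = 1000 rad/s:
zero (1 + j1000·1) = 1 + j1000 → |·| ≈ 1000, ∠ ≈ 89.94°
pole (1 + j1000·0.1) = 1 + j100 → |·| ≈ 100, ∠ ≈ 89.43°
pole (1 + j1000·0.01) = 1 + j10 → |·| ≈ 10.05, ∠ ≈ 84.29°
pole (1 + j1000·0.005) = 1 + j5 → |·| ≈ 5.099, ∠ ≈ 78.69°
|G| = 0.0005 · 1000 / (100 · 10.05 · 5.099) ≈ 9.7571e-05
Gain = 20 log₁₀(9.7571e-05) ≈ -80.21 dB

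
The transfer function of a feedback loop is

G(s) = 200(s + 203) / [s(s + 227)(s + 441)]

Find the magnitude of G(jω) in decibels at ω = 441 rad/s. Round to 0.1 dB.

At s = jω = j441:
zero (s+203): 203 + j441 → |·| = √(203²+441²) = √235690 ≈ 485.48, ∠ = arctan(441/203) ≈ 65.28°
pole (s+227): 227 + j441 → |·| = √(227²+441²) = √246010 ≈ 495.99, ∠ = arctan(441/227) ≈ 62.76°
pole (s+441): 441 + j441 → |·| = √(441²+441²) = √388962 ≈ 623.67, ∠ = arctan(441/441) ≈ 45.00°
pole at origin: |s| = 441, ∠ = 90.00° (in denominator)
|G| = 200 · 485.48 / 1.3642e+08 ≈ 0.00071174
Gain = 20 log₁₀(0.00071174) ≈ -62.95 dB

-63.0 dB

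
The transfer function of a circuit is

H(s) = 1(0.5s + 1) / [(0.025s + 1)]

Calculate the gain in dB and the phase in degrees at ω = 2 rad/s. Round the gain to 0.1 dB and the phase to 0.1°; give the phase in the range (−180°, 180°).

At ω = 2 rad/s:
zero (1 + j2·0.5) = 1 + j1 → |·| ≈ 1.4142, ∠ ≈ 45.00°
pole (1 + j2·0.025) = 1 + j0.05 → |·| ≈ 1.0012, ∠ ≈ 2.86°
|H| = 1 · 1.4142 / (1.0012) ≈ 1.4125
Gain = 20 log₁₀(1.4125) ≈ 3.00 dB
∠H = (45.00°) − (2.86°) = 42.14°

3.0 dB, 42.1°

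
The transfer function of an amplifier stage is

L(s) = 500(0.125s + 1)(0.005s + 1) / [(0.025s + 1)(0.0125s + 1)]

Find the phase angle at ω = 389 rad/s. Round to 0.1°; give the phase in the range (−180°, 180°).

-10.9°

At ω = 389 rad/s:
zero (1 + j389·0.125) = 1 + j48.625 → |·| ≈ 48.635, ∠ ≈ 88.82°
zero (1 + j389·0.005) = 1 + j1.945 → |·| ≈ 2.187, ∠ ≈ 62.79°
pole (1 + j389·0.025) = 1 + j9.725 → |·| ≈ 9.7763, ∠ ≈ 84.13°
pole (1 + j389·0.0125) = 1 + j4.8625 → |·| ≈ 4.9643, ∠ ≈ 78.38°
∠L = (88.82° + 62.79°) − (84.13° + 78.38°) = -10.90°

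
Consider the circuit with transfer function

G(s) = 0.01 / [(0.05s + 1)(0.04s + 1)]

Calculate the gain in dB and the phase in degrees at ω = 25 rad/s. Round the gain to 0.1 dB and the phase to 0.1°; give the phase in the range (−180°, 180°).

At ω = 25 rad/s:
pole (1 + j25·0.05) = 1 + j1.25 → |·| ≈ 1.6008, ∠ ≈ 51.34°
pole (1 + j25·0.04) = 1 + j1 → |·| ≈ 1.4142, ∠ ≈ 45.00°
|G| = 0.01 · 1 / (1.6008 · 1.4142) ≈ 0.0044173
Gain = 20 log₁₀(0.0044173) ≈ -47.10 dB
∠G = (0°) − (51.34° + 45.00°) = -96.34°

-47.1 dB, -96.3°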